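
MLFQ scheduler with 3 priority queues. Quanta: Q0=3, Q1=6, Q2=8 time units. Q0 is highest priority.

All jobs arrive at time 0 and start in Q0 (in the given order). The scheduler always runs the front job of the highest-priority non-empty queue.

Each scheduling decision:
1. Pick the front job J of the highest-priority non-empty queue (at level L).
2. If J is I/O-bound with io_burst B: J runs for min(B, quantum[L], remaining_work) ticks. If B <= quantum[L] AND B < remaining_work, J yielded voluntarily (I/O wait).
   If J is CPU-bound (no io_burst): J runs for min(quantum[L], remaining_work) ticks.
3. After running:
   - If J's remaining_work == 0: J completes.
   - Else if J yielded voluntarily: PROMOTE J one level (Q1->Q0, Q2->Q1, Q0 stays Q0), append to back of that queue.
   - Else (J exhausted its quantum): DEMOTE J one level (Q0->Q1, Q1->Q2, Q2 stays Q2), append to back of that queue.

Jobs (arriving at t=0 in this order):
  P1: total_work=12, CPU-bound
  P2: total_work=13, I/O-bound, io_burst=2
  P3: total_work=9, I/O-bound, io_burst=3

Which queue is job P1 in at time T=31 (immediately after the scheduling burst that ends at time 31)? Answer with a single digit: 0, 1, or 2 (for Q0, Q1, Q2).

t=0-3: P1@Q0 runs 3, rem=9, quantum used, demote→Q1. Q0=[P2,P3] Q1=[P1] Q2=[]
t=3-5: P2@Q0 runs 2, rem=11, I/O yield, promote→Q0. Q0=[P3,P2] Q1=[P1] Q2=[]
t=5-8: P3@Q0 runs 3, rem=6, I/O yield, promote→Q0. Q0=[P2,P3] Q1=[P1] Q2=[]
t=8-10: P2@Q0 runs 2, rem=9, I/O yield, promote→Q0. Q0=[P3,P2] Q1=[P1] Q2=[]
t=10-13: P3@Q0 runs 3, rem=3, I/O yield, promote→Q0. Q0=[P2,P3] Q1=[P1] Q2=[]
t=13-15: P2@Q0 runs 2, rem=7, I/O yield, promote→Q0. Q0=[P3,P2] Q1=[P1] Q2=[]
t=15-18: P3@Q0 runs 3, rem=0, completes. Q0=[P2] Q1=[P1] Q2=[]
t=18-20: P2@Q0 runs 2, rem=5, I/O yield, promote→Q0. Q0=[P2] Q1=[P1] Q2=[]
t=20-22: P2@Q0 runs 2, rem=3, I/O yield, promote→Q0. Q0=[P2] Q1=[P1] Q2=[]
t=22-24: P2@Q0 runs 2, rem=1, I/O yield, promote→Q0. Q0=[P2] Q1=[P1] Q2=[]
t=24-25: P2@Q0 runs 1, rem=0, completes. Q0=[] Q1=[P1] Q2=[]
t=25-31: P1@Q1 runs 6, rem=3, quantum used, demote→Q2. Q0=[] Q1=[] Q2=[P1]
t=31-34: P1@Q2 runs 3, rem=0, completes. Q0=[] Q1=[] Q2=[]

Answer: 2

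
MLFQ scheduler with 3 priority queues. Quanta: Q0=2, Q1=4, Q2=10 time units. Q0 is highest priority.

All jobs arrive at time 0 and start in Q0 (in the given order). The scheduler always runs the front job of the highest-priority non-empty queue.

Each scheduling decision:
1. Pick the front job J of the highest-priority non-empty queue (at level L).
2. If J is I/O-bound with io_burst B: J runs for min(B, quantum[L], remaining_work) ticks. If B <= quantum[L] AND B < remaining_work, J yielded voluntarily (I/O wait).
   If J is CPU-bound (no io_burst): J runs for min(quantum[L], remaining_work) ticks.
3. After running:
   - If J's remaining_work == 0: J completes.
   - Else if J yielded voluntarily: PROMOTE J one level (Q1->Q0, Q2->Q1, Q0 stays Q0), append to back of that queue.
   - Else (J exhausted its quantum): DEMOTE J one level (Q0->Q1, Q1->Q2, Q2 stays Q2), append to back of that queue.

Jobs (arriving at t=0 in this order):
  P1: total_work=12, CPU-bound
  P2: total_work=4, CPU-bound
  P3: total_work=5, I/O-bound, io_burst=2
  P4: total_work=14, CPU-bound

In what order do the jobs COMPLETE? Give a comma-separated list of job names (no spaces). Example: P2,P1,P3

t=0-2: P1@Q0 runs 2, rem=10, quantum used, demote→Q1. Q0=[P2,P3,P4] Q1=[P1] Q2=[]
t=2-4: P2@Q0 runs 2, rem=2, quantum used, demote→Q1. Q0=[P3,P4] Q1=[P1,P2] Q2=[]
t=4-6: P3@Q0 runs 2, rem=3, I/O yield, promote→Q0. Q0=[P4,P3] Q1=[P1,P2] Q2=[]
t=6-8: P4@Q0 runs 2, rem=12, quantum used, demote→Q1. Q0=[P3] Q1=[P1,P2,P4] Q2=[]
t=8-10: P3@Q0 runs 2, rem=1, I/O yield, promote→Q0. Q0=[P3] Q1=[P1,P2,P4] Q2=[]
t=10-11: P3@Q0 runs 1, rem=0, completes. Q0=[] Q1=[P1,P2,P4] Q2=[]
t=11-15: P1@Q1 runs 4, rem=6, quantum used, demote→Q2. Q0=[] Q1=[P2,P4] Q2=[P1]
t=15-17: P2@Q1 runs 2, rem=0, completes. Q0=[] Q1=[P4] Q2=[P1]
t=17-21: P4@Q1 runs 4, rem=8, quantum used, demote→Q2. Q0=[] Q1=[] Q2=[P1,P4]
t=21-27: P1@Q2 runs 6, rem=0, completes. Q0=[] Q1=[] Q2=[P4]
t=27-35: P4@Q2 runs 8, rem=0, completes. Q0=[] Q1=[] Q2=[]

Answer: P3,P2,P1,P4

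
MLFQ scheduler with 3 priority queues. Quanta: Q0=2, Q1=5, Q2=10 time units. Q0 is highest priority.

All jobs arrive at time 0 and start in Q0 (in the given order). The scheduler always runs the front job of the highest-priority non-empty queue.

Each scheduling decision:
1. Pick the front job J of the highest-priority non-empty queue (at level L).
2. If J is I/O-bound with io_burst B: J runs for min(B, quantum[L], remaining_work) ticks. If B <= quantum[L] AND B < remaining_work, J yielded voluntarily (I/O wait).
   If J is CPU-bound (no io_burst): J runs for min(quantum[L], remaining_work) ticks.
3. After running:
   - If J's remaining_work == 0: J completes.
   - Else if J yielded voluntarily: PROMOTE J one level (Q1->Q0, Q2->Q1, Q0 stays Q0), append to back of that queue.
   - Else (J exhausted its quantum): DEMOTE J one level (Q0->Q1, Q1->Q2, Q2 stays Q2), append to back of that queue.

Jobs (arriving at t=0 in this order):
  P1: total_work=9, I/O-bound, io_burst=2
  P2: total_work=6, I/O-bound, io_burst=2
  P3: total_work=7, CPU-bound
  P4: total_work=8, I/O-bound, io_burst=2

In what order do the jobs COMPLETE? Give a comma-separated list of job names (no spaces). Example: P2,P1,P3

t=0-2: P1@Q0 runs 2, rem=7, I/O yield, promote→Q0. Q0=[P2,P3,P4,P1] Q1=[] Q2=[]
t=2-4: P2@Q0 runs 2, rem=4, I/O yield, promote→Q0. Q0=[P3,P4,P1,P2] Q1=[] Q2=[]
t=4-6: P3@Q0 runs 2, rem=5, quantum used, demote→Q1. Q0=[P4,P1,P2] Q1=[P3] Q2=[]
t=6-8: P4@Q0 runs 2, rem=6, I/O yield, promote→Q0. Q0=[P1,P2,P4] Q1=[P3] Q2=[]
t=8-10: P1@Q0 runs 2, rem=5, I/O yield, promote→Q0. Q0=[P2,P4,P1] Q1=[P3] Q2=[]
t=10-12: P2@Q0 runs 2, rem=2, I/O yield, promote→Q0. Q0=[P4,P1,P2] Q1=[P3] Q2=[]
t=12-14: P4@Q0 runs 2, rem=4, I/O yield, promote→Q0. Q0=[P1,P2,P4] Q1=[P3] Q2=[]
t=14-16: P1@Q0 runs 2, rem=3, I/O yield, promote→Q0. Q0=[P2,P4,P1] Q1=[P3] Q2=[]
t=16-18: P2@Q0 runs 2, rem=0, completes. Q0=[P4,P1] Q1=[P3] Q2=[]
t=18-20: P4@Q0 runs 2, rem=2, I/O yield, promote→Q0. Q0=[P1,P4] Q1=[P3] Q2=[]
t=20-22: P1@Q0 runs 2, rem=1, I/O yield, promote→Q0. Q0=[P4,P1] Q1=[P3] Q2=[]
t=22-24: P4@Q0 runs 2, rem=0, completes. Q0=[P1] Q1=[P3] Q2=[]
t=24-25: P1@Q0 runs 1, rem=0, completes. Q0=[] Q1=[P3] Q2=[]
t=25-30: P3@Q1 runs 5, rem=0, completes. Q0=[] Q1=[] Q2=[]

Answer: P2,P4,P1,P3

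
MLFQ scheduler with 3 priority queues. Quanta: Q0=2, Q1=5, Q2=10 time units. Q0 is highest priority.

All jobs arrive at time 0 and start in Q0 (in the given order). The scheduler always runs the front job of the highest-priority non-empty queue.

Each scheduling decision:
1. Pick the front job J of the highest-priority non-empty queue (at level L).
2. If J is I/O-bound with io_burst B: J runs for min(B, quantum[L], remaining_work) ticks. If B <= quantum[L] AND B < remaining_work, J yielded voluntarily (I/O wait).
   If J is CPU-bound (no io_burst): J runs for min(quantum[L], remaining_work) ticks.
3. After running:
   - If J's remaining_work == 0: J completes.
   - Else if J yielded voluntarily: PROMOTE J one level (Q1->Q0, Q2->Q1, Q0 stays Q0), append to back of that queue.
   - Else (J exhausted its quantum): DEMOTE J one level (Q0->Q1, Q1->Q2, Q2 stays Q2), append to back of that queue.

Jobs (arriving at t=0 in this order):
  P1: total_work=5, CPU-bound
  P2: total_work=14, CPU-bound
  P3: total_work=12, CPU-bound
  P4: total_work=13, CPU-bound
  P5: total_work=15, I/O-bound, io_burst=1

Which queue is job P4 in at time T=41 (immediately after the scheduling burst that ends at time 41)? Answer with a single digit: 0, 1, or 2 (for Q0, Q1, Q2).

t=0-2: P1@Q0 runs 2, rem=3, quantum used, demote→Q1. Q0=[P2,P3,P4,P5] Q1=[P1] Q2=[]
t=2-4: P2@Q0 runs 2, rem=12, quantum used, demote→Q1. Q0=[P3,P4,P5] Q1=[P1,P2] Q2=[]
t=4-6: P3@Q0 runs 2, rem=10, quantum used, demote→Q1. Q0=[P4,P5] Q1=[P1,P2,P3] Q2=[]
t=6-8: P4@Q0 runs 2, rem=11, quantum used, demote→Q1. Q0=[P5] Q1=[P1,P2,P3,P4] Q2=[]
t=8-9: P5@Q0 runs 1, rem=14, I/O yield, promote→Q0. Q0=[P5] Q1=[P1,P2,P3,P4] Q2=[]
t=9-10: P5@Q0 runs 1, rem=13, I/O yield, promote→Q0. Q0=[P5] Q1=[P1,P2,P3,P4] Q2=[]
t=10-11: P5@Q0 runs 1, rem=12, I/O yield, promote→Q0. Q0=[P5] Q1=[P1,P2,P3,P4] Q2=[]
t=11-12: P5@Q0 runs 1, rem=11, I/O yield, promote→Q0. Q0=[P5] Q1=[P1,P2,P3,P4] Q2=[]
t=12-13: P5@Q0 runs 1, rem=10, I/O yield, promote→Q0. Q0=[P5] Q1=[P1,P2,P3,P4] Q2=[]
t=13-14: P5@Q0 runs 1, rem=9, I/O yield, promote→Q0. Q0=[P5] Q1=[P1,P2,P3,P4] Q2=[]
t=14-15: P5@Q0 runs 1, rem=8, I/O yield, promote→Q0. Q0=[P5] Q1=[P1,P2,P3,P4] Q2=[]
t=15-16: P5@Q0 runs 1, rem=7, I/O yield, promote→Q0. Q0=[P5] Q1=[P1,P2,P3,P4] Q2=[]
t=16-17: P5@Q0 runs 1, rem=6, I/O yield, promote→Q0. Q0=[P5] Q1=[P1,P2,P3,P4] Q2=[]
t=17-18: P5@Q0 runs 1, rem=5, I/O yield, promote→Q0. Q0=[P5] Q1=[P1,P2,P3,P4] Q2=[]
t=18-19: P5@Q0 runs 1, rem=4, I/O yield, promote→Q0. Q0=[P5] Q1=[P1,P2,P3,P4] Q2=[]
t=19-20: P5@Q0 runs 1, rem=3, I/O yield, promote→Q0. Q0=[P5] Q1=[P1,P2,P3,P4] Q2=[]
t=20-21: P5@Q0 runs 1, rem=2, I/O yield, promote→Q0. Q0=[P5] Q1=[P1,P2,P3,P4] Q2=[]
t=21-22: P5@Q0 runs 1, rem=1, I/O yield, promote→Q0. Q0=[P5] Q1=[P1,P2,P3,P4] Q2=[]
t=22-23: P5@Q0 runs 1, rem=0, completes. Q0=[] Q1=[P1,P2,P3,P4] Q2=[]
t=23-26: P1@Q1 runs 3, rem=0, completes. Q0=[] Q1=[P2,P3,P4] Q2=[]
t=26-31: P2@Q1 runs 5, rem=7, quantum used, demote→Q2. Q0=[] Q1=[P3,P4] Q2=[P2]
t=31-36: P3@Q1 runs 5, rem=5, quantum used, demote→Q2. Q0=[] Q1=[P4] Q2=[P2,P3]
t=36-41: P4@Q1 runs 5, rem=6, quantum used, demote→Q2. Q0=[] Q1=[] Q2=[P2,P3,P4]
t=41-48: P2@Q2 runs 7, rem=0, completes. Q0=[] Q1=[] Q2=[P3,P4]
t=48-53: P3@Q2 runs 5, rem=0, completes. Q0=[] Q1=[] Q2=[P4]
t=53-59: P4@Q2 runs 6, rem=0, completes. Q0=[] Q1=[] Q2=[]

Answer: 2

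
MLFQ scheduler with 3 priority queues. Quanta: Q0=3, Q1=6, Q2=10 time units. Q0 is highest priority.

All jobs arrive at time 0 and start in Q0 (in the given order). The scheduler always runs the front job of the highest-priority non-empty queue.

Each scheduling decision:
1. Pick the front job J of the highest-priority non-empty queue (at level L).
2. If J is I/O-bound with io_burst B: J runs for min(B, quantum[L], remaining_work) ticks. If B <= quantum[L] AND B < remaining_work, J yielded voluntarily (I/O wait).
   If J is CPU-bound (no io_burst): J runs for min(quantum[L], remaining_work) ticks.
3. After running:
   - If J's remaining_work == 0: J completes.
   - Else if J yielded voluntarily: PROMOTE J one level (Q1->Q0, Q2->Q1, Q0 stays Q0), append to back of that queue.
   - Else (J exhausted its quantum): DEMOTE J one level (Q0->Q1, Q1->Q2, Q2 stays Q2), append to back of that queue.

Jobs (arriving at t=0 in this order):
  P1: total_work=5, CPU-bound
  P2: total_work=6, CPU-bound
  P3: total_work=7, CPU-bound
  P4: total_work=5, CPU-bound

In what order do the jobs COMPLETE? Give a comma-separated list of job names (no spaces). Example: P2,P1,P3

Answer: P1,P2,P3,P4

Derivation:
t=0-3: P1@Q0 runs 3, rem=2, quantum used, demote→Q1. Q0=[P2,P3,P4] Q1=[P1] Q2=[]
t=3-6: P2@Q0 runs 3, rem=3, quantum used, demote→Q1. Q0=[P3,P4] Q1=[P1,P2] Q2=[]
t=6-9: P3@Q0 runs 3, rem=4, quantum used, demote→Q1. Q0=[P4] Q1=[P1,P2,P3] Q2=[]
t=9-12: P4@Q0 runs 3, rem=2, quantum used, demote→Q1. Q0=[] Q1=[P1,P2,P3,P4] Q2=[]
t=12-14: P1@Q1 runs 2, rem=0, completes. Q0=[] Q1=[P2,P3,P4] Q2=[]
t=14-17: P2@Q1 runs 3, rem=0, completes. Q0=[] Q1=[P3,P4] Q2=[]
t=17-21: P3@Q1 runs 4, rem=0, completes. Q0=[] Q1=[P4] Q2=[]
t=21-23: P4@Q1 runs 2, rem=0, completes. Q0=[] Q1=[] Q2=[]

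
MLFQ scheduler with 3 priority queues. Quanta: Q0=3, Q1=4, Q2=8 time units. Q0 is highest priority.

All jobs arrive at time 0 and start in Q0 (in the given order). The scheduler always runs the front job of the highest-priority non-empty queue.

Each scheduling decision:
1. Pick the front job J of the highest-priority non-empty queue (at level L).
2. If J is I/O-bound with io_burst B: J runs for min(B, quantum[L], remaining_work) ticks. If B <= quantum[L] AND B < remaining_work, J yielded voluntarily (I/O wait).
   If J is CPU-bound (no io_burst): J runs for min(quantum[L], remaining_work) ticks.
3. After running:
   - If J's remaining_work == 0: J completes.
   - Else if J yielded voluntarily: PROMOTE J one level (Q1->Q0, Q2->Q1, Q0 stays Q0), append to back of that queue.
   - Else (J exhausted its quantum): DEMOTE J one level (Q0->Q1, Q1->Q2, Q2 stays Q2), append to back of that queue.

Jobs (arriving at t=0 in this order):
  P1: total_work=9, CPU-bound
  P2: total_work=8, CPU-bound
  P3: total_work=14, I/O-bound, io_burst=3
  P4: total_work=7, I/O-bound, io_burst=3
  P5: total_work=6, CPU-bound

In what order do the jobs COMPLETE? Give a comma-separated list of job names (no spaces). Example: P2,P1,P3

t=0-3: P1@Q0 runs 3, rem=6, quantum used, demote→Q1. Q0=[P2,P3,P4,P5] Q1=[P1] Q2=[]
t=3-6: P2@Q0 runs 3, rem=5, quantum used, demote→Q1. Q0=[P3,P4,P5] Q1=[P1,P2] Q2=[]
t=6-9: P3@Q0 runs 3, rem=11, I/O yield, promote→Q0. Q0=[P4,P5,P3] Q1=[P1,P2] Q2=[]
t=9-12: P4@Q0 runs 3, rem=4, I/O yield, promote→Q0. Q0=[P5,P3,P4] Q1=[P1,P2] Q2=[]
t=12-15: P5@Q0 runs 3, rem=3, quantum used, demote→Q1. Q0=[P3,P4] Q1=[P1,P2,P5] Q2=[]
t=15-18: P3@Q0 runs 3, rem=8, I/O yield, promote→Q0. Q0=[P4,P3] Q1=[P1,P2,P5] Q2=[]
t=18-21: P4@Q0 runs 3, rem=1, I/O yield, promote→Q0. Q0=[P3,P4] Q1=[P1,P2,P5] Q2=[]
t=21-24: P3@Q0 runs 3, rem=5, I/O yield, promote→Q0. Q0=[P4,P3] Q1=[P1,P2,P5] Q2=[]
t=24-25: P4@Q0 runs 1, rem=0, completes. Q0=[P3] Q1=[P1,P2,P5] Q2=[]
t=25-28: P3@Q0 runs 3, rem=2, I/O yield, promote→Q0. Q0=[P3] Q1=[P1,P2,P5] Q2=[]
t=28-30: P3@Q0 runs 2, rem=0, completes. Q0=[] Q1=[P1,P2,P5] Q2=[]
t=30-34: P1@Q1 runs 4, rem=2, quantum used, demote→Q2. Q0=[] Q1=[P2,P5] Q2=[P1]
t=34-38: P2@Q1 runs 4, rem=1, quantum used, demote→Q2. Q0=[] Q1=[P5] Q2=[P1,P2]
t=38-41: P5@Q1 runs 3, rem=0, completes. Q0=[] Q1=[] Q2=[P1,P2]
t=41-43: P1@Q2 runs 2, rem=0, completes. Q0=[] Q1=[] Q2=[P2]
t=43-44: P2@Q2 runs 1, rem=0, completes. Q0=[] Q1=[] Q2=[]

Answer: P4,P3,P5,P1,P2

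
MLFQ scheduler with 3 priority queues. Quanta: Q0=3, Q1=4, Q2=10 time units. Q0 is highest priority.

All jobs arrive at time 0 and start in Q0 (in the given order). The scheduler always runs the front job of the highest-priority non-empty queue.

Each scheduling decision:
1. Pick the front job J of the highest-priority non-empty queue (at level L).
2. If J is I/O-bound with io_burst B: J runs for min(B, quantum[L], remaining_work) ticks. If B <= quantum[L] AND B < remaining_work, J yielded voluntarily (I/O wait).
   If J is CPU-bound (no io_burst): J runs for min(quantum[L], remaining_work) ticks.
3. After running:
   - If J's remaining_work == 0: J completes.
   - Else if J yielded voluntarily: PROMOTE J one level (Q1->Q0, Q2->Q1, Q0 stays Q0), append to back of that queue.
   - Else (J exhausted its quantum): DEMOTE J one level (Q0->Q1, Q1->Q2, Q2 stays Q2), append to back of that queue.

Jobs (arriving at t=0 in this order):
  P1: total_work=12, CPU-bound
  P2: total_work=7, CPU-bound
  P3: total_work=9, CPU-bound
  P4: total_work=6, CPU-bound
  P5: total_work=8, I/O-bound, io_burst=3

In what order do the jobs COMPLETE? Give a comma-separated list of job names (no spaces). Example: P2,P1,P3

t=0-3: P1@Q0 runs 3, rem=9, quantum used, demote→Q1. Q0=[P2,P3,P4,P5] Q1=[P1] Q2=[]
t=3-6: P2@Q0 runs 3, rem=4, quantum used, demote→Q1. Q0=[P3,P4,P5] Q1=[P1,P2] Q2=[]
t=6-9: P3@Q0 runs 3, rem=6, quantum used, demote→Q1. Q0=[P4,P5] Q1=[P1,P2,P3] Q2=[]
t=9-12: P4@Q0 runs 3, rem=3, quantum used, demote→Q1. Q0=[P5] Q1=[P1,P2,P3,P4] Q2=[]
t=12-15: P5@Q0 runs 3, rem=5, I/O yield, promote→Q0. Q0=[P5] Q1=[P1,P2,P3,P4] Q2=[]
t=15-18: P5@Q0 runs 3, rem=2, I/O yield, promote→Q0. Q0=[P5] Q1=[P1,P2,P3,P4] Q2=[]
t=18-20: P5@Q0 runs 2, rem=0, completes. Q0=[] Q1=[P1,P2,P3,P4] Q2=[]
t=20-24: P1@Q1 runs 4, rem=5, quantum used, demote→Q2. Q0=[] Q1=[P2,P3,P4] Q2=[P1]
t=24-28: P2@Q1 runs 4, rem=0, completes. Q0=[] Q1=[P3,P4] Q2=[P1]
t=28-32: P3@Q1 runs 4, rem=2, quantum used, demote→Q2. Q0=[] Q1=[P4] Q2=[P1,P3]
t=32-35: P4@Q1 runs 3, rem=0, completes. Q0=[] Q1=[] Q2=[P1,P3]
t=35-40: P1@Q2 runs 5, rem=0, completes. Q0=[] Q1=[] Q2=[P3]
t=40-42: P3@Q2 runs 2, rem=0, completes. Q0=[] Q1=[] Q2=[]

Answer: P5,P2,P4,P1,P3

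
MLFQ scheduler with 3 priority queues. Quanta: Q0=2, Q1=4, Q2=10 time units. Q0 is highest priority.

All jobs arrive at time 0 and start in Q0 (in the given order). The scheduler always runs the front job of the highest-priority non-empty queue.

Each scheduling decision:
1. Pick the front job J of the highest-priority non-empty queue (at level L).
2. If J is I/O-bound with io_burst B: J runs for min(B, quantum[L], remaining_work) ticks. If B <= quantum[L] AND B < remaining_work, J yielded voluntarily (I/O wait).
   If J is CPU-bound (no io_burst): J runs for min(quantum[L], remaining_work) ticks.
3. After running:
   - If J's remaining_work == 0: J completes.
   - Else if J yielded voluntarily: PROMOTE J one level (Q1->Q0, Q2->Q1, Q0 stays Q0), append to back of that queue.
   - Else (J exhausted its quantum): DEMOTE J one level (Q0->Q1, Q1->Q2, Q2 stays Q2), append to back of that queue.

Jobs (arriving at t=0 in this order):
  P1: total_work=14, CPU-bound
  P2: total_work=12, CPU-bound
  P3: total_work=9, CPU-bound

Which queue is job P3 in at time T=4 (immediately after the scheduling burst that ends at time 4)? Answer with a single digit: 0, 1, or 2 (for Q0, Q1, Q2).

Answer: 0

Derivation:
t=0-2: P1@Q0 runs 2, rem=12, quantum used, demote→Q1. Q0=[P2,P3] Q1=[P1] Q2=[]
t=2-4: P2@Q0 runs 2, rem=10, quantum used, demote→Q1. Q0=[P3] Q1=[P1,P2] Q2=[]
t=4-6: P3@Q0 runs 2, rem=7, quantum used, demote→Q1. Q0=[] Q1=[P1,P2,P3] Q2=[]
t=6-10: P1@Q1 runs 4, rem=8, quantum used, demote→Q2. Q0=[] Q1=[P2,P3] Q2=[P1]
t=10-14: P2@Q1 runs 4, rem=6, quantum used, demote→Q2. Q0=[] Q1=[P3] Q2=[P1,P2]
t=14-18: P3@Q1 runs 4, rem=3, quantum used, demote→Q2. Q0=[] Q1=[] Q2=[P1,P2,P3]
t=18-26: P1@Q2 runs 8, rem=0, completes. Q0=[] Q1=[] Q2=[P2,P3]
t=26-32: P2@Q2 runs 6, rem=0, completes. Q0=[] Q1=[] Q2=[P3]
t=32-35: P3@Q2 runs 3, rem=0, completes. Q0=[] Q1=[] Q2=[]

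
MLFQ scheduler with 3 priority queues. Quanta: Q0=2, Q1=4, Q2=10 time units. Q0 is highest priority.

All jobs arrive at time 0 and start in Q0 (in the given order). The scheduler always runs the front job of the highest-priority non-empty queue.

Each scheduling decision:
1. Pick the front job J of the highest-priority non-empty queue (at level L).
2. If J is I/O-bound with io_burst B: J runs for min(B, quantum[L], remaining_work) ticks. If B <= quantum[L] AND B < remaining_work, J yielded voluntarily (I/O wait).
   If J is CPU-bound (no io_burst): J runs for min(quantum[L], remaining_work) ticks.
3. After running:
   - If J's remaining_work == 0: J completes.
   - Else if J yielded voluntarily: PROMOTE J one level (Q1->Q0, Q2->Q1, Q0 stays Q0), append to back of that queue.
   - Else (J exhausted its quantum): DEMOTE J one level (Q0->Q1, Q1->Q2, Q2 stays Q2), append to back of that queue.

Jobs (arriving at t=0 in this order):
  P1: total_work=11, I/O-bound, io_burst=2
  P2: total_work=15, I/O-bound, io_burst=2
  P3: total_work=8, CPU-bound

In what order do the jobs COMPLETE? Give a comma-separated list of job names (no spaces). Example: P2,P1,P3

Answer: P1,P2,P3

Derivation:
t=0-2: P1@Q0 runs 2, rem=9, I/O yield, promote→Q0. Q0=[P2,P3,P1] Q1=[] Q2=[]
t=2-4: P2@Q0 runs 2, rem=13, I/O yield, promote→Q0. Q0=[P3,P1,P2] Q1=[] Q2=[]
t=4-6: P3@Q0 runs 2, rem=6, quantum used, demote→Q1. Q0=[P1,P2] Q1=[P3] Q2=[]
t=6-8: P1@Q0 runs 2, rem=7, I/O yield, promote→Q0. Q0=[P2,P1] Q1=[P3] Q2=[]
t=8-10: P2@Q0 runs 2, rem=11, I/O yield, promote→Q0. Q0=[P1,P2] Q1=[P3] Q2=[]
t=10-12: P1@Q0 runs 2, rem=5, I/O yield, promote→Q0. Q0=[P2,P1] Q1=[P3] Q2=[]
t=12-14: P2@Q0 runs 2, rem=9, I/O yield, promote→Q0. Q0=[P1,P2] Q1=[P3] Q2=[]
t=14-16: P1@Q0 runs 2, rem=3, I/O yield, promote→Q0. Q0=[P2,P1] Q1=[P3] Q2=[]
t=16-18: P2@Q0 runs 2, rem=7, I/O yield, promote→Q0. Q0=[P1,P2] Q1=[P3] Q2=[]
t=18-20: P1@Q0 runs 2, rem=1, I/O yield, promote→Q0. Q0=[P2,P1] Q1=[P3] Q2=[]
t=20-22: P2@Q0 runs 2, rem=5, I/O yield, promote→Q0. Q0=[P1,P2] Q1=[P3] Q2=[]
t=22-23: P1@Q0 runs 1, rem=0, completes. Q0=[P2] Q1=[P3] Q2=[]
t=23-25: P2@Q0 runs 2, rem=3, I/O yield, promote→Q0. Q0=[P2] Q1=[P3] Q2=[]
t=25-27: P2@Q0 runs 2, rem=1, I/O yield, promote→Q0. Q0=[P2] Q1=[P3] Q2=[]
t=27-28: P2@Q0 runs 1, rem=0, completes. Q0=[] Q1=[P3] Q2=[]
t=28-32: P3@Q1 runs 4, rem=2, quantum used, demote→Q2. Q0=[] Q1=[] Q2=[P3]
t=32-34: P3@Q2 runs 2, rem=0, completes. Q0=[] Q1=[] Q2=[]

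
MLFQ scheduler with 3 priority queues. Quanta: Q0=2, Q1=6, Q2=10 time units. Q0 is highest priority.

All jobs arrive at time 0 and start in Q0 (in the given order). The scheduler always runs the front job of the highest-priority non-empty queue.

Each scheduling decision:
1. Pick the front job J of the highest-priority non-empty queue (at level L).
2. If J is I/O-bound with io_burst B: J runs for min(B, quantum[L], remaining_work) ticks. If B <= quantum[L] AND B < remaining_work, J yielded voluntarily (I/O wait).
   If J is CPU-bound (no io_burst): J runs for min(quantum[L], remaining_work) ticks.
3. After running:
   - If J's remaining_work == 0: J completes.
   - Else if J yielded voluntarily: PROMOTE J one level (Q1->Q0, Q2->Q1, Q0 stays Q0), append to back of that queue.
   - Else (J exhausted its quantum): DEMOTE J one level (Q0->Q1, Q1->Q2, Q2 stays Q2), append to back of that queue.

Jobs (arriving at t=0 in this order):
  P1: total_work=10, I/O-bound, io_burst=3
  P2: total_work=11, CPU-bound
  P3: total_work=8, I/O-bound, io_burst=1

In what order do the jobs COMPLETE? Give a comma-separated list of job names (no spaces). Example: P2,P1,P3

Answer: P3,P1,P2

Derivation:
t=0-2: P1@Q0 runs 2, rem=8, quantum used, demote→Q1. Q0=[P2,P3] Q1=[P1] Q2=[]
t=2-4: P2@Q0 runs 2, rem=9, quantum used, demote→Q1. Q0=[P3] Q1=[P1,P2] Q2=[]
t=4-5: P3@Q0 runs 1, rem=7, I/O yield, promote→Q0. Q0=[P3] Q1=[P1,P2] Q2=[]
t=5-6: P3@Q0 runs 1, rem=6, I/O yield, promote→Q0. Q0=[P3] Q1=[P1,P2] Q2=[]
t=6-7: P3@Q0 runs 1, rem=5, I/O yield, promote→Q0. Q0=[P3] Q1=[P1,P2] Q2=[]
t=7-8: P3@Q0 runs 1, rem=4, I/O yield, promote→Q0. Q0=[P3] Q1=[P1,P2] Q2=[]
t=8-9: P3@Q0 runs 1, rem=3, I/O yield, promote→Q0. Q0=[P3] Q1=[P1,P2] Q2=[]
t=9-10: P3@Q0 runs 1, rem=2, I/O yield, promote→Q0. Q0=[P3] Q1=[P1,P2] Q2=[]
t=10-11: P3@Q0 runs 1, rem=1, I/O yield, promote→Q0. Q0=[P3] Q1=[P1,P2] Q2=[]
t=11-12: P3@Q0 runs 1, rem=0, completes. Q0=[] Q1=[P1,P2] Q2=[]
t=12-15: P1@Q1 runs 3, rem=5, I/O yield, promote→Q0. Q0=[P1] Q1=[P2] Q2=[]
t=15-17: P1@Q0 runs 2, rem=3, quantum used, demote→Q1. Q0=[] Q1=[P2,P1] Q2=[]
t=17-23: P2@Q1 runs 6, rem=3, quantum used, demote→Q2. Q0=[] Q1=[P1] Q2=[P2]
t=23-26: P1@Q1 runs 3, rem=0, completes. Q0=[] Q1=[] Q2=[P2]
t=26-29: P2@Q2 runs 3, rem=0, completes. Q0=[] Q1=[] Q2=[]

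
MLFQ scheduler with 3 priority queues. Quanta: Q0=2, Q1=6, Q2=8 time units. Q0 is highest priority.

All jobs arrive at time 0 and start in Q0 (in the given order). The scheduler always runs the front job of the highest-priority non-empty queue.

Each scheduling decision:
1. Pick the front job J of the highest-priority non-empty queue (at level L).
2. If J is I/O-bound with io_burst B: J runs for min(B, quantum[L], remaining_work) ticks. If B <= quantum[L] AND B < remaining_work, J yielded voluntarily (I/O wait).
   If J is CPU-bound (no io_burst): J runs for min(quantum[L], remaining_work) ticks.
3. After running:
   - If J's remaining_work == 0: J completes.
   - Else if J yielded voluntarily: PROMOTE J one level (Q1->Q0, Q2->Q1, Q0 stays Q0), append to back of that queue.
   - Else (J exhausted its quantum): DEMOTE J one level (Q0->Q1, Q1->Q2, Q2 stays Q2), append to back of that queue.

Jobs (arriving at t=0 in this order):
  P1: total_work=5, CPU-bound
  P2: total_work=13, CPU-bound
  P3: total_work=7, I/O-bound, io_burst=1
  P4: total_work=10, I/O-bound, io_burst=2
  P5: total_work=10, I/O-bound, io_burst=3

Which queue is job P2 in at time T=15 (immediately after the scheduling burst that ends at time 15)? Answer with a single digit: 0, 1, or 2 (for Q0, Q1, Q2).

Answer: 1

Derivation:
t=0-2: P1@Q0 runs 2, rem=3, quantum used, demote→Q1. Q0=[P2,P3,P4,P5] Q1=[P1] Q2=[]
t=2-4: P2@Q0 runs 2, rem=11, quantum used, demote→Q1. Q0=[P3,P4,P5] Q1=[P1,P2] Q2=[]
t=4-5: P3@Q0 runs 1, rem=6, I/O yield, promote→Q0. Q0=[P4,P5,P3] Q1=[P1,P2] Q2=[]
t=5-7: P4@Q0 runs 2, rem=8, I/O yield, promote→Q0. Q0=[P5,P3,P4] Q1=[P1,P2] Q2=[]
t=7-9: P5@Q0 runs 2, rem=8, quantum used, demote→Q1. Q0=[P3,P4] Q1=[P1,P2,P5] Q2=[]
t=9-10: P3@Q0 runs 1, rem=5, I/O yield, promote→Q0. Q0=[P4,P3] Q1=[P1,P2,P5] Q2=[]
t=10-12: P4@Q0 runs 2, rem=6, I/O yield, promote→Q0. Q0=[P3,P4] Q1=[P1,P2,P5] Q2=[]
t=12-13: P3@Q0 runs 1, rem=4, I/O yield, promote→Q0. Q0=[P4,P3] Q1=[P1,P2,P5] Q2=[]
t=13-15: P4@Q0 runs 2, rem=4, I/O yield, promote→Q0. Q0=[P3,P4] Q1=[P1,P2,P5] Q2=[]
t=15-16: P3@Q0 runs 1, rem=3, I/O yield, promote→Q0. Q0=[P4,P3] Q1=[P1,P2,P5] Q2=[]
t=16-18: P4@Q0 runs 2, rem=2, I/O yield, promote→Q0. Q0=[P3,P4] Q1=[P1,P2,P5] Q2=[]
t=18-19: P3@Q0 runs 1, rem=2, I/O yield, promote→Q0. Q0=[P4,P3] Q1=[P1,P2,P5] Q2=[]
t=19-21: P4@Q0 runs 2, rem=0, completes. Q0=[P3] Q1=[P1,P2,P5] Q2=[]
t=21-22: P3@Q0 runs 1, rem=1, I/O yield, promote→Q0. Q0=[P3] Q1=[P1,P2,P5] Q2=[]
t=22-23: P3@Q0 runs 1, rem=0, completes. Q0=[] Q1=[P1,P2,P5] Q2=[]
t=23-26: P1@Q1 runs 3, rem=0, completes. Q0=[] Q1=[P2,P5] Q2=[]
t=26-32: P2@Q1 runs 6, rem=5, quantum used, demote→Q2. Q0=[] Q1=[P5] Q2=[P2]
t=32-35: P5@Q1 runs 3, rem=5, I/O yield, promote→Q0. Q0=[P5] Q1=[] Q2=[P2]
t=35-37: P5@Q0 runs 2, rem=3, quantum used, demote→Q1. Q0=[] Q1=[P5] Q2=[P2]
t=37-40: P5@Q1 runs 3, rem=0, completes. Q0=[] Q1=[] Q2=[P2]
t=40-45: P2@Q2 runs 5, rem=0, completes. Q0=[] Q1=[] Q2=[]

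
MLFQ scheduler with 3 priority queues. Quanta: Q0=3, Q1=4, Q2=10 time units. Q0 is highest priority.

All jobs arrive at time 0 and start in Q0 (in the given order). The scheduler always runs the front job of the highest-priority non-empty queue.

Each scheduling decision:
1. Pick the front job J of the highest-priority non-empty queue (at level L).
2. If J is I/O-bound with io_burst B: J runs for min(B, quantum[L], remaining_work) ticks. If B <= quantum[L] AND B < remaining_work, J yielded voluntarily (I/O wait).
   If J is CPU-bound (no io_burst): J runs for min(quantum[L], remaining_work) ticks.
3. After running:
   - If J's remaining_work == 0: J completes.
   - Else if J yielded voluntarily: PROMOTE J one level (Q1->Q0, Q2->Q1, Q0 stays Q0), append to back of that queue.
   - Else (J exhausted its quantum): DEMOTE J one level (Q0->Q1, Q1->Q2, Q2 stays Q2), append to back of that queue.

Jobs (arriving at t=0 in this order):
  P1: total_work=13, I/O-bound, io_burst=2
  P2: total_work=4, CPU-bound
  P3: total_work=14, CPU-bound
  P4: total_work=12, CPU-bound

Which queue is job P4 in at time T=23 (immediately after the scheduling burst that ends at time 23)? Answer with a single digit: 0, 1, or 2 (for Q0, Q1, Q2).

Answer: 1

Derivation:
t=0-2: P1@Q0 runs 2, rem=11, I/O yield, promote→Q0. Q0=[P2,P3,P4,P1] Q1=[] Q2=[]
t=2-5: P2@Q0 runs 3, rem=1, quantum used, demote→Q1. Q0=[P3,P4,P1] Q1=[P2] Q2=[]
t=5-8: P3@Q0 runs 3, rem=11, quantum used, demote→Q1. Q0=[P4,P1] Q1=[P2,P3] Q2=[]
t=8-11: P4@Q0 runs 3, rem=9, quantum used, demote→Q1. Q0=[P1] Q1=[P2,P3,P4] Q2=[]
t=11-13: P1@Q0 runs 2, rem=9, I/O yield, promote→Q0. Q0=[P1] Q1=[P2,P3,P4] Q2=[]
t=13-15: P1@Q0 runs 2, rem=7, I/O yield, promote→Q0. Q0=[P1] Q1=[P2,P3,P4] Q2=[]
t=15-17: P1@Q0 runs 2, rem=5, I/O yield, promote→Q0. Q0=[P1] Q1=[P2,P3,P4] Q2=[]
t=17-19: P1@Q0 runs 2, rem=3, I/O yield, promote→Q0. Q0=[P1] Q1=[P2,P3,P4] Q2=[]
t=19-21: P1@Q0 runs 2, rem=1, I/O yield, promote→Q0. Q0=[P1] Q1=[P2,P3,P4] Q2=[]
t=21-22: P1@Q0 runs 1, rem=0, completes. Q0=[] Q1=[P2,P3,P4] Q2=[]
t=22-23: P2@Q1 runs 1, rem=0, completes. Q0=[] Q1=[P3,P4] Q2=[]
t=23-27: P3@Q1 runs 4, rem=7, quantum used, demote→Q2. Q0=[] Q1=[P4] Q2=[P3]
t=27-31: P4@Q1 runs 4, rem=5, quantum used, demote→Q2. Q0=[] Q1=[] Q2=[P3,P4]
t=31-38: P3@Q2 runs 7, rem=0, completes. Q0=[] Q1=[] Q2=[P4]
t=38-43: P4@Q2 runs 5, rem=0, completes. Q0=[] Q1=[] Q2=[]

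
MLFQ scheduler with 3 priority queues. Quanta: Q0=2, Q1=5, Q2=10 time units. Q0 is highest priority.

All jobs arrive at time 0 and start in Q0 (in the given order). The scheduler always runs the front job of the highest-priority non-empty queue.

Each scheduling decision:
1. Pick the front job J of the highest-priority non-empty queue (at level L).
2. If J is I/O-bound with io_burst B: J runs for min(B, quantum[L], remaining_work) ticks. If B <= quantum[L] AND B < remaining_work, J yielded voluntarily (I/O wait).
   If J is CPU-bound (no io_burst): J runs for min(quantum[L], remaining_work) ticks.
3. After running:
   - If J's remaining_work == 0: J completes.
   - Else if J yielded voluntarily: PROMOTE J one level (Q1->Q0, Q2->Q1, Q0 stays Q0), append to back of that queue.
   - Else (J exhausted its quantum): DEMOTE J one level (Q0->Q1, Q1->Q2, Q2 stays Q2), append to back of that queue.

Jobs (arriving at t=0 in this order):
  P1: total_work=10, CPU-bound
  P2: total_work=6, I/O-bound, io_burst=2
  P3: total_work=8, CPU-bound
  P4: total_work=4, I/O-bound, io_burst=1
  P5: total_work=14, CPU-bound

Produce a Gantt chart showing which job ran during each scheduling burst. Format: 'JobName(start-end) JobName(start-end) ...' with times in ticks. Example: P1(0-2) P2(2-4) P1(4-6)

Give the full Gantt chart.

t=0-2: P1@Q0 runs 2, rem=8, quantum used, demote→Q1. Q0=[P2,P3,P4,P5] Q1=[P1] Q2=[]
t=2-4: P2@Q0 runs 2, rem=4, I/O yield, promote→Q0. Q0=[P3,P4,P5,P2] Q1=[P1] Q2=[]
t=4-6: P3@Q0 runs 2, rem=6, quantum used, demote→Q1. Q0=[P4,P5,P2] Q1=[P1,P3] Q2=[]
t=6-7: P4@Q0 runs 1, rem=3, I/O yield, promote→Q0. Q0=[P5,P2,P4] Q1=[P1,P3] Q2=[]
t=7-9: P5@Q0 runs 2, rem=12, quantum used, demote→Q1. Q0=[P2,P4] Q1=[P1,P3,P5] Q2=[]
t=9-11: P2@Q0 runs 2, rem=2, I/O yield, promote→Q0. Q0=[P4,P2] Q1=[P1,P3,P5] Q2=[]
t=11-12: P4@Q0 runs 1, rem=2, I/O yield, promote→Q0. Q0=[P2,P4] Q1=[P1,P3,P5] Q2=[]
t=12-14: P2@Q0 runs 2, rem=0, completes. Q0=[P4] Q1=[P1,P3,P5] Q2=[]
t=14-15: P4@Q0 runs 1, rem=1, I/O yield, promote→Q0. Q0=[P4] Q1=[P1,P3,P5] Q2=[]
t=15-16: P4@Q0 runs 1, rem=0, completes. Q0=[] Q1=[P1,P3,P5] Q2=[]
t=16-21: P1@Q1 runs 5, rem=3, quantum used, demote→Q2. Q0=[] Q1=[P3,P5] Q2=[P1]
t=21-26: P3@Q1 runs 5, rem=1, quantum used, demote→Q2. Q0=[] Q1=[P5] Q2=[P1,P3]
t=26-31: P5@Q1 runs 5, rem=7, quantum used, demote→Q2. Q0=[] Q1=[] Q2=[P1,P3,P5]
t=31-34: P1@Q2 runs 3, rem=0, completes. Q0=[] Q1=[] Q2=[P3,P5]
t=34-35: P3@Q2 runs 1, rem=0, completes. Q0=[] Q1=[] Q2=[P5]
t=35-42: P5@Q2 runs 7, rem=0, completes. Q0=[] Q1=[] Q2=[]

Answer: P1(0-2) P2(2-4) P3(4-6) P4(6-7) P5(7-9) P2(9-11) P4(11-12) P2(12-14) P4(14-15) P4(15-16) P1(16-21) P3(21-26) P5(26-31) P1(31-34) P3(34-35) P5(35-42)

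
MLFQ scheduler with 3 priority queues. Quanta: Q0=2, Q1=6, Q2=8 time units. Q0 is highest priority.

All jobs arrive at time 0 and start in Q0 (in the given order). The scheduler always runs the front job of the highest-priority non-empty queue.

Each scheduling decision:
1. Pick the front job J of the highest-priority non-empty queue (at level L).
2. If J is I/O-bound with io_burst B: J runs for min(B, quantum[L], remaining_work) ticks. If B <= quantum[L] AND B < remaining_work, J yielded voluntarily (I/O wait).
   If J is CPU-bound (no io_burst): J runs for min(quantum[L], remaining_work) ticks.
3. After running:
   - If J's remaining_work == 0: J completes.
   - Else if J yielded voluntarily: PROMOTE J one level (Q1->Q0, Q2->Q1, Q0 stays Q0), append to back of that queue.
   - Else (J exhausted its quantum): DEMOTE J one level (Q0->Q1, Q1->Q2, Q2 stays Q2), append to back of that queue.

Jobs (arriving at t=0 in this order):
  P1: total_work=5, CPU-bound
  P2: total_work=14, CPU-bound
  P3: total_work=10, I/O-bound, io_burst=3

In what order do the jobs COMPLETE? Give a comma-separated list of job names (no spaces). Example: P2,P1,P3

t=0-2: P1@Q0 runs 2, rem=3, quantum used, demote→Q1. Q0=[P2,P3] Q1=[P1] Q2=[]
t=2-4: P2@Q0 runs 2, rem=12, quantum used, demote→Q1. Q0=[P3] Q1=[P1,P2] Q2=[]
t=4-6: P3@Q0 runs 2, rem=8, quantum used, demote→Q1. Q0=[] Q1=[P1,P2,P3] Q2=[]
t=6-9: P1@Q1 runs 3, rem=0, completes. Q0=[] Q1=[P2,P3] Q2=[]
t=9-15: P2@Q1 runs 6, rem=6, quantum used, demote→Q2. Q0=[] Q1=[P3] Q2=[P2]
t=15-18: P3@Q1 runs 3, rem=5, I/O yield, promote→Q0. Q0=[P3] Q1=[] Q2=[P2]
t=18-20: P3@Q0 runs 2, rem=3, quantum used, demote→Q1. Q0=[] Q1=[P3] Q2=[P2]
t=20-23: P3@Q1 runs 3, rem=0, completes. Q0=[] Q1=[] Q2=[P2]
t=23-29: P2@Q2 runs 6, rem=0, completes. Q0=[] Q1=[] Q2=[]

Answer: P1,P3,P2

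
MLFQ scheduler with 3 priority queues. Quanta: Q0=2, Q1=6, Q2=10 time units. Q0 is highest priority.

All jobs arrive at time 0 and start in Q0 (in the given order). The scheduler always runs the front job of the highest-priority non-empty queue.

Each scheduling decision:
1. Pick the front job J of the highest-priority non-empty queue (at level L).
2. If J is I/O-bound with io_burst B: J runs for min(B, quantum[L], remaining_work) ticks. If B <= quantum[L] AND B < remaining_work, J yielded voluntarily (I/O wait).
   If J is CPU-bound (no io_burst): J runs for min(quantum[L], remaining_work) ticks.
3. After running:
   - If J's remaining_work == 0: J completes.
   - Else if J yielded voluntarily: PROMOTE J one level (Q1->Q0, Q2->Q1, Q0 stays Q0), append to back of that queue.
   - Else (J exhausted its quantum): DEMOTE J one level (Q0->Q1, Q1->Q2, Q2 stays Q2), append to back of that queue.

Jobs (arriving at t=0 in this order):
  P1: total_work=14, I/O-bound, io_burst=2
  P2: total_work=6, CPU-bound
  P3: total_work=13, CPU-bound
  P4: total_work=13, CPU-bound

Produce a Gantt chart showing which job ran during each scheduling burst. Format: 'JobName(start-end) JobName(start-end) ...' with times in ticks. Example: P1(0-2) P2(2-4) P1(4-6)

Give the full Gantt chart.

t=0-2: P1@Q0 runs 2, rem=12, I/O yield, promote→Q0. Q0=[P2,P3,P4,P1] Q1=[] Q2=[]
t=2-4: P2@Q0 runs 2, rem=4, quantum used, demote→Q1. Q0=[P3,P4,P1] Q1=[P2] Q2=[]
t=4-6: P3@Q0 runs 2, rem=11, quantum used, demote→Q1. Q0=[P4,P1] Q1=[P2,P3] Q2=[]
t=6-8: P4@Q0 runs 2, rem=11, quantum used, demote→Q1. Q0=[P1] Q1=[P2,P3,P4] Q2=[]
t=8-10: P1@Q0 runs 2, rem=10, I/O yield, promote→Q0. Q0=[P1] Q1=[P2,P3,P4] Q2=[]
t=10-12: P1@Q0 runs 2, rem=8, I/O yield, promote→Q0. Q0=[P1] Q1=[P2,P3,P4] Q2=[]
t=12-14: P1@Q0 runs 2, rem=6, I/O yield, promote→Q0. Q0=[P1] Q1=[P2,P3,P4] Q2=[]
t=14-16: P1@Q0 runs 2, rem=4, I/O yield, promote→Q0. Q0=[P1] Q1=[P2,P3,P4] Q2=[]
t=16-18: P1@Q0 runs 2, rem=2, I/O yield, promote→Q0. Q0=[P1] Q1=[P2,P3,P4] Q2=[]
t=18-20: P1@Q0 runs 2, rem=0, completes. Q0=[] Q1=[P2,P3,P4] Q2=[]
t=20-24: P2@Q1 runs 4, rem=0, completes. Q0=[] Q1=[P3,P4] Q2=[]
t=24-30: P3@Q1 runs 6, rem=5, quantum used, demote→Q2. Q0=[] Q1=[P4] Q2=[P3]
t=30-36: P4@Q1 runs 6, rem=5, quantum used, demote→Q2. Q0=[] Q1=[] Q2=[P3,P4]
t=36-41: P3@Q2 runs 5, rem=0, completes. Q0=[] Q1=[] Q2=[P4]
t=41-46: P4@Q2 runs 5, rem=0, completes. Q0=[] Q1=[] Q2=[]

Answer: P1(0-2) P2(2-4) P3(4-6) P4(6-8) P1(8-10) P1(10-12) P1(12-14) P1(14-16) P1(16-18) P1(18-20) P2(20-24) P3(24-30) P4(30-36) P3(36-41) P4(41-46)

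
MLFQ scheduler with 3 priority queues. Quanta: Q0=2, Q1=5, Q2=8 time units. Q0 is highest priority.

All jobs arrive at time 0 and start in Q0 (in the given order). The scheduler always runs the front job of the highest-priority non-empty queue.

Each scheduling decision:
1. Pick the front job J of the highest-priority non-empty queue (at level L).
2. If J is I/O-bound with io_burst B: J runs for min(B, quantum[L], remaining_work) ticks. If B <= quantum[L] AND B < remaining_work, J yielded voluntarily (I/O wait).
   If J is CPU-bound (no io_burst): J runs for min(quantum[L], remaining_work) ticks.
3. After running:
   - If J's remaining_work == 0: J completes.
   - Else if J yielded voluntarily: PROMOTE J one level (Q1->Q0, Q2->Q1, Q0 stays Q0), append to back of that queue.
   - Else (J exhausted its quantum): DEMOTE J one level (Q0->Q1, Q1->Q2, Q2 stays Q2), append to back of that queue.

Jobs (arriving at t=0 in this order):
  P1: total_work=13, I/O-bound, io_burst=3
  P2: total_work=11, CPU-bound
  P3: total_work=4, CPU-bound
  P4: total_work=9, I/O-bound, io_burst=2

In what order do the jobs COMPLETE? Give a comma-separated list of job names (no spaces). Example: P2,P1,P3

t=0-2: P1@Q0 runs 2, rem=11, quantum used, demote→Q1. Q0=[P2,P3,P4] Q1=[P1] Q2=[]
t=2-4: P2@Q0 runs 2, rem=9, quantum used, demote→Q1. Q0=[P3,P4] Q1=[P1,P2] Q2=[]
t=4-6: P3@Q0 runs 2, rem=2, quantum used, demote→Q1. Q0=[P4] Q1=[P1,P2,P3] Q2=[]
t=6-8: P4@Q0 runs 2, rem=7, I/O yield, promote→Q0. Q0=[P4] Q1=[P1,P2,P3] Q2=[]
t=8-10: P4@Q0 runs 2, rem=5, I/O yield, promote→Q0. Q0=[P4] Q1=[P1,P2,P3] Q2=[]
t=10-12: P4@Q0 runs 2, rem=3, I/O yield, promote→Q0. Q0=[P4] Q1=[P1,P2,P3] Q2=[]
t=12-14: P4@Q0 runs 2, rem=1, I/O yield, promote→Q0. Q0=[P4] Q1=[P1,P2,P3] Q2=[]
t=14-15: P4@Q0 runs 1, rem=0, completes. Q0=[] Q1=[P1,P2,P3] Q2=[]
t=15-18: P1@Q1 runs 3, rem=8, I/O yield, promote→Q0. Q0=[P1] Q1=[P2,P3] Q2=[]
t=18-20: P1@Q0 runs 2, rem=6, quantum used, demote→Q1. Q0=[] Q1=[P2,P3,P1] Q2=[]
t=20-25: P2@Q1 runs 5, rem=4, quantum used, demote→Q2. Q0=[] Q1=[P3,P1] Q2=[P2]
t=25-27: P3@Q1 runs 2, rem=0, completes. Q0=[] Q1=[P1] Q2=[P2]
t=27-30: P1@Q1 runs 3, rem=3, I/O yield, promote→Q0. Q0=[P1] Q1=[] Q2=[P2]
t=30-32: P1@Q0 runs 2, rem=1, quantum used, demote→Q1. Q0=[] Q1=[P1] Q2=[P2]
t=32-33: P1@Q1 runs 1, rem=0, completes. Q0=[] Q1=[] Q2=[P2]
t=33-37: P2@Q2 runs 4, rem=0, completes. Q0=[] Q1=[] Q2=[]

Answer: P4,P3,P1,P2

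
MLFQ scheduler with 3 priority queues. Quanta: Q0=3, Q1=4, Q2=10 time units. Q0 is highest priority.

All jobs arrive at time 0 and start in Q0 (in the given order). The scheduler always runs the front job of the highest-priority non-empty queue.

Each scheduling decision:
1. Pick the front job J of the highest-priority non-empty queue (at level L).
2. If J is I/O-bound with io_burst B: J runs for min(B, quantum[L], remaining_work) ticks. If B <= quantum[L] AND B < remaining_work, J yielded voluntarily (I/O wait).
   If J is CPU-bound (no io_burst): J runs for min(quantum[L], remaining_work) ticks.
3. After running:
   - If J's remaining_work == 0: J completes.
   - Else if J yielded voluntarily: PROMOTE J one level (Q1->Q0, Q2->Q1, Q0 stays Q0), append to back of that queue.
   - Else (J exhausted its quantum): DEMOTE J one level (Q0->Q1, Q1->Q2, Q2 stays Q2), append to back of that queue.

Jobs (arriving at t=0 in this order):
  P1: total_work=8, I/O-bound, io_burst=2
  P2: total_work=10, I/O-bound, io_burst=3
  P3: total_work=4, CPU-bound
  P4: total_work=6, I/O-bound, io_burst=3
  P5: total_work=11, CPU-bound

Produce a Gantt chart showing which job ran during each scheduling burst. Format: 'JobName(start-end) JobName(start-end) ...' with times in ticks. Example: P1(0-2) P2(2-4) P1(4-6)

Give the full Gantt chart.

t=0-2: P1@Q0 runs 2, rem=6, I/O yield, promote→Q0. Q0=[P2,P3,P4,P5,P1] Q1=[] Q2=[]
t=2-5: P2@Q0 runs 3, rem=7, I/O yield, promote→Q0. Q0=[P3,P4,P5,P1,P2] Q1=[] Q2=[]
t=5-8: P3@Q0 runs 3, rem=1, quantum used, demote→Q1. Q0=[P4,P5,P1,P2] Q1=[P3] Q2=[]
t=8-11: P4@Q0 runs 3, rem=3, I/O yield, promote→Q0. Q0=[P5,P1,P2,P4] Q1=[P3] Q2=[]
t=11-14: P5@Q0 runs 3, rem=8, quantum used, demote→Q1. Q0=[P1,P2,P4] Q1=[P3,P5] Q2=[]
t=14-16: P1@Q0 runs 2, rem=4, I/O yield, promote→Q0. Q0=[P2,P4,P1] Q1=[P3,P5] Q2=[]
t=16-19: P2@Q0 runs 3, rem=4, I/O yield, promote→Q0. Q0=[P4,P1,P2] Q1=[P3,P5] Q2=[]
t=19-22: P4@Q0 runs 3, rem=0, completes. Q0=[P1,P2] Q1=[P3,P5] Q2=[]
t=22-24: P1@Q0 runs 2, rem=2, I/O yield, promote→Q0. Q0=[P2,P1] Q1=[P3,P5] Q2=[]
t=24-27: P2@Q0 runs 3, rem=1, I/O yield, promote→Q0. Q0=[P1,P2] Q1=[P3,P5] Q2=[]
t=27-29: P1@Q0 runs 2, rem=0, completes. Q0=[P2] Q1=[P3,P5] Q2=[]
t=29-30: P2@Q0 runs 1, rem=0, completes. Q0=[] Q1=[P3,P5] Q2=[]
t=30-31: P3@Q1 runs 1, rem=0, completes. Q0=[] Q1=[P5] Q2=[]
t=31-35: P5@Q1 runs 4, rem=4, quantum used, demote→Q2. Q0=[] Q1=[] Q2=[P5]
t=35-39: P5@Q2 runs 4, rem=0, completes. Q0=[] Q1=[] Q2=[]

Answer: P1(0-2) P2(2-5) P3(5-8) P4(8-11) P5(11-14) P1(14-16) P2(16-19) P4(19-22) P1(22-24) P2(24-27) P1(27-29) P2(29-30) P3(30-31) P5(31-35) P5(35-39)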